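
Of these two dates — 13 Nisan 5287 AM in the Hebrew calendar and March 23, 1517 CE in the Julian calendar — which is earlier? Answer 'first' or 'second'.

First date → JDN 2278868; second date → JDN 2275224.
JDN 2275224 < JDN 2278868, so the second date is earlier.

second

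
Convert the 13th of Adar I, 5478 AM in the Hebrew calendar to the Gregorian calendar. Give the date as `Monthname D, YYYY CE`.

February 14, 1718 CE

Julian Day Number of the source date = 2348591.
Converting JDN 2348591 to the Gregorian calendar gives 14 February 1718 CE.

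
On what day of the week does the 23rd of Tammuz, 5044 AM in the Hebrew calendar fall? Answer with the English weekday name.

Saturday

Equivalently 15 July 1284 Gregorian, JDN 2190228.
JDN 2190228 mod 7 = 5, and JDN 0 was a Monday, so this is a Saturday.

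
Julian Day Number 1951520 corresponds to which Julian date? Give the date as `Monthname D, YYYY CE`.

JDN 1951520 is 24 December 630 in the proleptic Gregorian calendar.
In the Julian calendar that day is December 21, 630 CE.

December 21, 630 CE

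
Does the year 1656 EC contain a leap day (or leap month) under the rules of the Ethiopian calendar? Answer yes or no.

no

1656 mod 4 = 0; in the Ethiopian calendar a year is leap when year mod 4 = 3, so it is a common year.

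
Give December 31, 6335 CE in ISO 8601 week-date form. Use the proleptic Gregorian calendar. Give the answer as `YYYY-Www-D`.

6336-W01-2

The weekday is Tuesday (ISO weekday 2).
That Tuesday belongs to ISO week 1 of ISO year 6336.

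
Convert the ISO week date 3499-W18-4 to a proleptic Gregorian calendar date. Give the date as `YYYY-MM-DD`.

3499-05-04

ISO week 1 of 3499 is the week containing the first Thursday of 3499.
Week 18, day 4 (Thursday) lands on 3499-05-04.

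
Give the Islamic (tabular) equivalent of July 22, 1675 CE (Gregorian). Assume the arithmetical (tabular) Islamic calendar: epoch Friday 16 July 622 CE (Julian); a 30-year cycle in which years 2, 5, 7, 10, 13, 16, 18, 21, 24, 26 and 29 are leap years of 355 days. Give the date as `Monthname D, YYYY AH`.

Julian Day Number of the source date = 2333044.
Converting JDN 2333044 to the tabular Islamic calendar gives 28 Rabi' al-Thani 1086 AH.

Rabi' al-Thani 28, 1086 AH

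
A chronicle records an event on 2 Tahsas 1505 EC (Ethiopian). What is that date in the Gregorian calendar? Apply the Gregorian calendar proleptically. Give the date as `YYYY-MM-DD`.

Julian Day Number of the source date = 2273648.
Converting JDN 2273648 to the Gregorian calendar gives 8 December 1512 CE.

1512-12-08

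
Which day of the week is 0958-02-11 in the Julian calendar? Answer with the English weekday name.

Equivalently 16 February 958 Gregorian, JDN 2071009.
2071009 ≡ 3 (mod 7); counting from Monday = 0 gives Thursday.

Thursday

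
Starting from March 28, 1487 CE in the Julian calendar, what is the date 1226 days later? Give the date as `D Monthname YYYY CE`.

5 August 1490 CE

Counting 1226 days forward from JDN 2264271 reaches JDN 2265497, which is 5 August 1490 CE.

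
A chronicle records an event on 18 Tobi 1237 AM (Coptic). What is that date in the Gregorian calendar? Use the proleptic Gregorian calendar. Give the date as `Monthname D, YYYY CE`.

January 23, 1521 CE

Julian Day Number of the source date = 2276616.
Converting JDN 2276616 to the Gregorian calendar gives 23 January 1521 CE.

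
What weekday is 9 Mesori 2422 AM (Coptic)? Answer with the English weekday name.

Equivalently 21 August 2706 Gregorian, JDN 2709638.
Since JDN mod 7 = 1 (0 = Monday), the day is Tuesday.

Tuesday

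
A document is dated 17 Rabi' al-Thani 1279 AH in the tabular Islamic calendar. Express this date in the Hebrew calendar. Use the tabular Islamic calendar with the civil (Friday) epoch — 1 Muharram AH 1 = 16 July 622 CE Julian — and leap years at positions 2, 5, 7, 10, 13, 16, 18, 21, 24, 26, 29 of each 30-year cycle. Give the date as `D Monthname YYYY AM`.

18 Tishrei 5623 AM

The source date corresponds to 12 October 1862 in the Gregorian calendar (JDN 2401426).
That day falls on 18 Tishrei 5623 AM in the Hebrew calendar.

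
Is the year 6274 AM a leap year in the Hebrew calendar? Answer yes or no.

Hebrew year 6274 is year 4 of its 19-year Metonic cycle; leap years are at positions 3, 6, 8, 11, 14, 17, 19, so it is a common year (12 months).

no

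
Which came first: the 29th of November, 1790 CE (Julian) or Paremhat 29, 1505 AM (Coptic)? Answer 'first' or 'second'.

second

Converting both to JDN: 2375188 vs 2374574; the smaller is the second.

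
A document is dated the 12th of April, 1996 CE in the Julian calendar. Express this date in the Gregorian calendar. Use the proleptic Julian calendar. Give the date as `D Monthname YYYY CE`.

For dates in this range the Gregorian date is 13 days ahead of the Julian.
12 April 1996 Julian + 13 days → 25 April 1996 Gregorian.

25 April 1996 CE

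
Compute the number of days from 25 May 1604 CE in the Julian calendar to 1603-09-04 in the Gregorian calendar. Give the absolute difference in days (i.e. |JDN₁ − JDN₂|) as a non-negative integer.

274

First date → JDN 2307064; second date → JDN 2306790.
The interval is |2307064 − 2306790| = 274 days.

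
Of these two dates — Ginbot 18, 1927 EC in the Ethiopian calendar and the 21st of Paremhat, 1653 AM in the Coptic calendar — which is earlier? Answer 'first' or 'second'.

first

The two dates have Julian Day Numbers 2427949 and 2428623 respectively.
Since 2427949 < 2428623, the first date comes first.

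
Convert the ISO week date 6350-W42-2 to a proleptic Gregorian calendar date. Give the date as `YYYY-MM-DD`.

ISO week 1 of 6350 is the week containing the first Thursday of 6350.
Week 42, day 2 (Tuesday) lands on 6350-10-17.

6350-10-17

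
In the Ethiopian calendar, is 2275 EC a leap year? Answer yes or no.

2275 mod 4 = 3; in the Ethiopian calendar a year is leap when year mod 4 = 3, so it is a leap year.

yes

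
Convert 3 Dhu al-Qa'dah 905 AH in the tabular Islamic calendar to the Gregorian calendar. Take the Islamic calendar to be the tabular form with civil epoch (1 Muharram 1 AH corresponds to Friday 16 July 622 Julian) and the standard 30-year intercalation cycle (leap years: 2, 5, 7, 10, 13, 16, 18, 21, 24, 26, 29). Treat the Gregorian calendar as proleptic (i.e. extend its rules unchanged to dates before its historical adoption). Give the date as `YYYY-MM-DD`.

1500-06-10

Julian Day Number of the source date = 2269084.
Converting JDN 2269084 to the Gregorian calendar gives 10 June 1500 CE.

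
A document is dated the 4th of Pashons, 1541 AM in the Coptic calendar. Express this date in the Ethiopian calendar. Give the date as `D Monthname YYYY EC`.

4 Ginbot 1817 EC

Both dates share Julian Day Number 2387758; in the Ethiopian calendar that is 4 Ginbot 1817 EC.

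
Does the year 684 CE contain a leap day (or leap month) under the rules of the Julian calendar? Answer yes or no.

yes

684 mod 4 = 0, so it is a leap year in the Julian calendar.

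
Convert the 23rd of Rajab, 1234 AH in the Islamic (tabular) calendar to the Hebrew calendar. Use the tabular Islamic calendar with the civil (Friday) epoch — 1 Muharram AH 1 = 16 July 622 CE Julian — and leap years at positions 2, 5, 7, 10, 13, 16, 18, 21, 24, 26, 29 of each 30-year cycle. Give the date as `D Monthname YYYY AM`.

Both dates share Julian Day Number 2385573; in the Hebrew calendar that is 23 Iyar 5579 AM.

23 Iyar 5579 AM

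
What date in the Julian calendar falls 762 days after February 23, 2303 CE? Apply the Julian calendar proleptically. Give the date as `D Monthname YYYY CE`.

26 March 2305 CE

Counting 762 days forward from JDN 2562282 reaches JDN 2563044, which is 26 March 2305 CE.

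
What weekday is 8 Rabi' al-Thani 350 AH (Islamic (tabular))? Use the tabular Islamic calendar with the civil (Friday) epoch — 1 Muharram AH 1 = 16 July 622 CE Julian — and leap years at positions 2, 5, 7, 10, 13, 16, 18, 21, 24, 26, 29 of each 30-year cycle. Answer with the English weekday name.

Monday

In the proleptic Gregorian calendar this is 1 June 961 (JDN 2072210).
2072210 ≡ 0 (mod 7); counting from Monday = 0 gives Monday.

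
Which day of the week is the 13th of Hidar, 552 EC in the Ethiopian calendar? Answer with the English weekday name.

Monday

In the proleptic Gregorian calendar this is 12 November 559 (JDN 1925546).
1925546 ≡ 0 (mod 7); counting from Monday = 0 gives Monday.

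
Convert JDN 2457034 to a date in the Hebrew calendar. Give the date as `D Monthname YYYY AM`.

JDN 2457034 is 11 January 2015 in the Gregorian calendar.
In the Hebrew calendar that day is 20 Tevet 5775 AM.

20 Tevet 5775 AM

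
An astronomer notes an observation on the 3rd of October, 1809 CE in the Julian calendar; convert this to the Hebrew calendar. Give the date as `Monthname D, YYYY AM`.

Cheshvan 5, 5570 AM

The source date corresponds to 15 October 1809 in the Gregorian calendar (JDN 2382071).
That day falls on 5 Cheshvan 5570 AM in the Hebrew calendar.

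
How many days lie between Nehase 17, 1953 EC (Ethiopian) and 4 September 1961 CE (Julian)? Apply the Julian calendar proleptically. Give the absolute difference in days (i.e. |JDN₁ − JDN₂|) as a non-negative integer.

25

JDN of the first date = 2437535.
JDN of the second date = 2437560.
|2437560 − 2437535| = 25.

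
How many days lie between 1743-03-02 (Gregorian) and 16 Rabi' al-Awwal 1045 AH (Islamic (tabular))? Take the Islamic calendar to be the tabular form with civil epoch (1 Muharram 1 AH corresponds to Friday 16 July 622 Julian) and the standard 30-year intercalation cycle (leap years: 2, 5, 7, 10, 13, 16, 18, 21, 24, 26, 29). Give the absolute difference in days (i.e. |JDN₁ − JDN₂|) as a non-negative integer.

39265

First date → JDN 2357738; second date → JDN 2318473.
The interval is |2357738 − 2318473| = 39265 days.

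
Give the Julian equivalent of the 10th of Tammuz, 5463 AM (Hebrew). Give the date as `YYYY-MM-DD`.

Julian Day Number of the source date = 2343242.
Converting JDN 2343242 to the Julian calendar gives 13 June 1703 CE.

1703-06-13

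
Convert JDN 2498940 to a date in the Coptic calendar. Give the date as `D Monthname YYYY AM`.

25 Thout 1846 AM

JDN 2498940 is 6 October 2129 in the Gregorian calendar.
In the Coptic calendar that day is 25 Thout 1846 AM.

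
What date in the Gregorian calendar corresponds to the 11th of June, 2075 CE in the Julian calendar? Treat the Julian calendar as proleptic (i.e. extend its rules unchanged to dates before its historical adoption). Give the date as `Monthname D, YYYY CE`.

For dates in this range the Gregorian date is 13 days ahead of the Julian.
11 June 2075 Julian + 13 days → 24 June 2075 Gregorian.

June 24, 2075 CE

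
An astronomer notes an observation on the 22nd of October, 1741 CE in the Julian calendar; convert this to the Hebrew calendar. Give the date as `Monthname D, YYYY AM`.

Julian Day Number of the source date = 2357253.
Converting JDN 2357253 to the Hebrew calendar gives 23 Cheshvan 5502 AM.

Cheshvan 23, 5502 AM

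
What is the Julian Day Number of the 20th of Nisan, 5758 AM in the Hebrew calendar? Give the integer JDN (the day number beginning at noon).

Equivalently 16 April 1998 (Gregorian).
JDN 2400001 is 17 November 1858 CE (Gregorian), MJD 0; the target day is +50919 days from there, so JDN = 2450920.

2450920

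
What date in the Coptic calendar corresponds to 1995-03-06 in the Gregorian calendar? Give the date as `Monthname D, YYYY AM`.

Julian Day Number of the source date = 2449783.
Converting JDN 2449783 to the Coptic calendar gives 27 Meshir 1711 AM.

Meshir 27, 1711 AM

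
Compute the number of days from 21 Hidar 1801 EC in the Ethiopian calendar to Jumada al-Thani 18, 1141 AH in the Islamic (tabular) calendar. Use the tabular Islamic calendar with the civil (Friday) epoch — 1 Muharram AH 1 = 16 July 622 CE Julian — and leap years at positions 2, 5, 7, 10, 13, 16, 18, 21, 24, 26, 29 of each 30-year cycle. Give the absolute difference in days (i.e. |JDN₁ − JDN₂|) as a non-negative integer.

First date → JDN 2381751; second date → JDN 2352583.
The interval is |2381751 − 2352583| = 29168 days.

29168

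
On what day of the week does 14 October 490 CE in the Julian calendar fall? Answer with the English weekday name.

This is JDN 1900317 (15 October 490 Gregorian).
1900317 ≡ 6 (mod 7); counting from Monday = 0 gives Sunday.

Sunday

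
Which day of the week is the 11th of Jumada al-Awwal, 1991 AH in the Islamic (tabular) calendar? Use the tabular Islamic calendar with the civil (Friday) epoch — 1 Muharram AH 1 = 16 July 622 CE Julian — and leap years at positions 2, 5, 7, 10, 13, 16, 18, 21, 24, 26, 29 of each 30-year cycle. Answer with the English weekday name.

Equivalently 22 August 2553 Gregorian, JDN 2653758.
2653758 ≡ 2 (mod 7); counting from Monday = 0 gives Wednesday.

Wednesday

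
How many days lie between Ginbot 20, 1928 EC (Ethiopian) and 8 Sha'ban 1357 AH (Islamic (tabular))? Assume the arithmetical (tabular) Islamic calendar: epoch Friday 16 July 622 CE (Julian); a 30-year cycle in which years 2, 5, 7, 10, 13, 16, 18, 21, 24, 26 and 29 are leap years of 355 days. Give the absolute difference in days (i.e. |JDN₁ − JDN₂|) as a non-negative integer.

JDN of the first date = 2428317.
JDN of the second date = 2429175.
|2429175 − 2428317| = 858.

858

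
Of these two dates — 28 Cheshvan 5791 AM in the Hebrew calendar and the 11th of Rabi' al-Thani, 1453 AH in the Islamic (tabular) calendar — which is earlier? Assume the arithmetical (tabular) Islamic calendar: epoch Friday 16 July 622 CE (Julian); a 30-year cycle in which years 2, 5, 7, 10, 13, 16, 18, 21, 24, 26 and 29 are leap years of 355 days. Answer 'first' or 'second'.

The two dates have Julian Day Numbers 2462830 and 2463079 respectively.
Since 2462830 < 2463079, the first date comes first.

first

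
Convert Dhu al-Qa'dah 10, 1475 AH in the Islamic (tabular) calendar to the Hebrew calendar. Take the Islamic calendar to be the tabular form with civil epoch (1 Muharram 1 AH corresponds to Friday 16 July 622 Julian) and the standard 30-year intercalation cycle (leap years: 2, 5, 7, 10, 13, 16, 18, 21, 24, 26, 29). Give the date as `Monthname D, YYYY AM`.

Tammuz 10, 5813 AM

Julian Day Number of the source date = 2471080.
Converting JDN 2471080 to the Hebrew calendar gives 10 Tammuz 5813 AM.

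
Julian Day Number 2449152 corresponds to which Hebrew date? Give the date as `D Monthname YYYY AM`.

The Gregorian equivalent of JDN 2449152 is 13 June 1993.
In the Hebrew calendar that day is 24 Sivan 5753 AM.

24 Sivan 5753 AM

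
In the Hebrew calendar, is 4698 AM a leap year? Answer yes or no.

Hebrew year 4698 is year 5 of its 19-year Metonic cycle; leap years are at positions 3, 6, 8, 11, 14, 17, 19, so it is a common year (12 months).

no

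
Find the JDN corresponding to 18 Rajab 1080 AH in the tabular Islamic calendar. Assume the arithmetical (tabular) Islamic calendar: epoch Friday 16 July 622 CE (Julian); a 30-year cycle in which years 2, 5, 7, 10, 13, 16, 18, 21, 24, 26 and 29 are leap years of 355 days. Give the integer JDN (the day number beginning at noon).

2330996

Equivalently 12 December 1669 (Gregorian).
JDN 2451545 is 1 January 2000 CE (Gregorian); the target day is −120549 days from there, so JDN = 2330996.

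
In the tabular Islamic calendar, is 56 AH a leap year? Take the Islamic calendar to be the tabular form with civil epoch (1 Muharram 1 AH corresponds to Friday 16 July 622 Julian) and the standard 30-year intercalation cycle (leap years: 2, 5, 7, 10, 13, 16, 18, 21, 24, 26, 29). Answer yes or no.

yes

Year 56 AH is year 26 of its 30-year cycle; leap positions are 2, 5, 7, 10, 13, 16, 18, 21, 24, 26, 29, so it is a leap year (355 days).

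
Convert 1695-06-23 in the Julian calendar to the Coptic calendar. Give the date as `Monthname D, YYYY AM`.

Paoni 29, 1411 AM

The source date corresponds to 3 July 1695 in the Gregorian calendar (JDN 2340330).
That day falls on 29 Paoni 1411 AM in the Coptic calendar.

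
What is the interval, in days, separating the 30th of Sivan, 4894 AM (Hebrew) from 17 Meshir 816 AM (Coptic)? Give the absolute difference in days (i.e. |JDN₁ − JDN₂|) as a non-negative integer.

12550

JDN of the first date = 2135425.
JDN of the second date = 2122875.
|2122875 − 2135425| = 12550.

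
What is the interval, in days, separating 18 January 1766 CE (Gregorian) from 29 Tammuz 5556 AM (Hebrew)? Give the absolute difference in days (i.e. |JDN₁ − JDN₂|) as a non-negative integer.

11156

JDN of the first date = 2366096.
JDN of the second date = 2377252.
|2377252 − 2366096| = 11156.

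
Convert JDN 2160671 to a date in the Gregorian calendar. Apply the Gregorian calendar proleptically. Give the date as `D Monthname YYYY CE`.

JDN 2451545 is 1 Jan 2000; 2160671 is −290874 days from there.

13 August 1203 CE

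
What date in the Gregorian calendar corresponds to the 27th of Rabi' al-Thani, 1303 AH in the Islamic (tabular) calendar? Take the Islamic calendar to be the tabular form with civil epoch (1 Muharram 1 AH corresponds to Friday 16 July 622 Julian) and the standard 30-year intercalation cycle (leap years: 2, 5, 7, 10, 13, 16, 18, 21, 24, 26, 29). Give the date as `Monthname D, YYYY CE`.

February 2, 1886 CE

Both dates share Julian Day Number 2409940; in the Gregorian calendar that is 2 February 1886 CE.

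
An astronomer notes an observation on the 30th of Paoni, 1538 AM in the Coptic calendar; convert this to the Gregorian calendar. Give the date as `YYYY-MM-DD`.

Julian Day Number of the source date = 2386718.
Converting JDN 2386718 to the Gregorian calendar gives 6 July 1822 CE.

1822-07-06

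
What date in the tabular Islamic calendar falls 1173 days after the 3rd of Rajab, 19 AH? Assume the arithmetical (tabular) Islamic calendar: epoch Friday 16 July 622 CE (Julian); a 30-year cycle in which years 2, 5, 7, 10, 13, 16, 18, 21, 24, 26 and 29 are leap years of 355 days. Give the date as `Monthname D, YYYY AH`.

The starting date is JDN 1954998; 1954998 + 1173 = 1956171.
JDN 1956171 corresponds to Shawwal 24, 22 AH.

Shawwal 24, 22 AH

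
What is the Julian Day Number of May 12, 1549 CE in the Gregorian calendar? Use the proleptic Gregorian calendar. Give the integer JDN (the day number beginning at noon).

2286952

JDN 2400001 is 17 November 1858 CE (Gregorian), MJD 0; the target day is −113049 days from there, so JDN = 2286952.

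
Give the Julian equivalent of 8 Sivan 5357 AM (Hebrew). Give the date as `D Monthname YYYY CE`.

Julian Day Number of the source date = 2304497.
Converting JDN 2304497 to the Julian calendar gives 15 May 1597 CE.

15 May 1597 CE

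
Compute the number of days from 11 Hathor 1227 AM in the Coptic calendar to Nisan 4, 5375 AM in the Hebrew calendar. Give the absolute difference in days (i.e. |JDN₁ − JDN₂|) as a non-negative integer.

38123

JDN of the first date = 2272896.
JDN of the second date = 2311019.
|2311019 − 2272896| = 38123.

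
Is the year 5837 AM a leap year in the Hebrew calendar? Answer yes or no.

Hebrew year 5837 is year 4 of its 19-year Metonic cycle; leap years are at positions 3, 6, 8, 11, 14, 17, 19, so it is a common year (12 months).

no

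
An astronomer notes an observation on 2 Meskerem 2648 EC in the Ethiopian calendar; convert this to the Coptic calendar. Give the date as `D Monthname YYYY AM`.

2 Thout 2372 AM

Julian Day Number of the source date = 2691039.
Converting JDN 2691039 to the Coptic calendar gives 2 Thout 2372 AM.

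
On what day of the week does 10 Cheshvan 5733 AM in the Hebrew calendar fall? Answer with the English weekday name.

Wednesday

In the Gregorian calendar this is 18 October 1972 (JDN 2441609).
2441609 ≡ 2 (mod 7); counting from Monday = 0 gives Wednesday.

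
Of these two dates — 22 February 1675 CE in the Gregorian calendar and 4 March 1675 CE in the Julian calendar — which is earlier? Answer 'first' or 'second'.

first

The two dates have Julian Day Numbers 2332894 and 2332914 respectively.
Since 2332894 < 2332914, the first date comes first.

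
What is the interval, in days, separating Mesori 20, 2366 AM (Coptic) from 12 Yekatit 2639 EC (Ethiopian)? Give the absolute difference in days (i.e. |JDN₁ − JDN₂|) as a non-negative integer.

1284

First date → JDN 2689195; second date → JDN 2687911.
The interval is |2689195 − 2687911| = 1284 days.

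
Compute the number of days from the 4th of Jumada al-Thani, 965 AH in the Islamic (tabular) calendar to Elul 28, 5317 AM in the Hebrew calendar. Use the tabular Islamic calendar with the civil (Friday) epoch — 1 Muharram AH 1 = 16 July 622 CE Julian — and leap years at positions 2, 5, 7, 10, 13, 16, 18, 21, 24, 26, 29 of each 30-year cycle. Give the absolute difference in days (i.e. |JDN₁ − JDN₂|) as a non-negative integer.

First date → JDN 2290200; second date → JDN 2289988.
The interval is |2290200 − 2289988| = 212 days.

212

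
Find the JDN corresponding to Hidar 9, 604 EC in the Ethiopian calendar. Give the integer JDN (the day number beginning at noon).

Equivalently 9 November 611 (proleptic Gregorian).
JDN 2451545 is 1 January 2000 CE (Gregorian); the target day is −507010 days from there, so JDN = 1944535.

1944535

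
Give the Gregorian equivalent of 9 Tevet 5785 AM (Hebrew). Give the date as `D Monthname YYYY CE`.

Both dates share Julian Day Number 2460685; in the Gregorian calendar that is 9 January 2025 CE.

9 January 2025 CE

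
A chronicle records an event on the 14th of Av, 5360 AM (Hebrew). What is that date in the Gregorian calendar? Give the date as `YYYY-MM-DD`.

Both dates share Julian Day Number 2305654; in the Gregorian calendar that is 25 July 1600 CE.

1600-07-25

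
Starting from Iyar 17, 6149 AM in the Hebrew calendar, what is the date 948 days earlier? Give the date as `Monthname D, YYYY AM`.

Tishrei 14, 6147 AM

JDN of Iyar 17, 6149 AM = 2593757.
2593757 − 948 = 2592809.
JDN 2592809 in the Hebrew calendar is Tishrei 14, 6147 AM.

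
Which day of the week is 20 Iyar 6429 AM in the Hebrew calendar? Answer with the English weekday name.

Thursday

This is JDN 2696025 (13 May 2669 Gregorian).
2696025 ≡ 3 (mod 7); counting from Monday = 0 gives Thursday.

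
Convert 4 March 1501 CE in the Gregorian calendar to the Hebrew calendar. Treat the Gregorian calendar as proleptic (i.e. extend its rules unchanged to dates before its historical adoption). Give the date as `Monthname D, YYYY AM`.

Both dates share Julian Day Number 2269351; in the Hebrew calendar that is 4 Adar II 5261 AM.

Adar II 4, 5261 AM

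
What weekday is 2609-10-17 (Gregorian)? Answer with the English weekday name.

Tuesday

2674267 ≡ 1 (mod 7); counting from Monday = 0 gives Tuesday.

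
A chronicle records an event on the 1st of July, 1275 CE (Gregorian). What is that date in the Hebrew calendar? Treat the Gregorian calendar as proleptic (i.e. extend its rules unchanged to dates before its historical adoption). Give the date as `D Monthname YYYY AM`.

Julian Day Number of the source date = 2186926.
Converting JDN 2186926 to the Hebrew calendar gives 28 Sivan 5035 AM.

28 Sivan 5035 AM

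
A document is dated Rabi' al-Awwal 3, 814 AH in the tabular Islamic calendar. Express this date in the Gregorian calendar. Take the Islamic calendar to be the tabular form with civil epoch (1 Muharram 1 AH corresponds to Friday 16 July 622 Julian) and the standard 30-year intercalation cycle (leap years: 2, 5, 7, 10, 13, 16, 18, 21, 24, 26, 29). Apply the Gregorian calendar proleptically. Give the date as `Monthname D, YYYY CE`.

Both dates share Julian Day Number 2236601; in the Gregorian calendar that is 4 July 1411 CE.

July 4, 1411 CE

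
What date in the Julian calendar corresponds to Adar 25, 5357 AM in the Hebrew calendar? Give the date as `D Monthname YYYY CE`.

5 March 1597 CE

Julian Day Number of the source date = 2304426.
Converting JDN 2304426 to the Julian calendar gives 5 March 1597 CE.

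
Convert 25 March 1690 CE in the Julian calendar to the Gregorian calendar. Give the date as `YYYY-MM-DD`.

The Julian–Gregorian offset here is 10 days (Julian trailing).
25 March 1690 Julian + 10 days → 4 April 1690 Gregorian.

1690-04-04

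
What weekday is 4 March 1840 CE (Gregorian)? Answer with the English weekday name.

Wednesday

2393169 ≡ 2 (mod 7); counting from Monday = 0 gives Wednesday.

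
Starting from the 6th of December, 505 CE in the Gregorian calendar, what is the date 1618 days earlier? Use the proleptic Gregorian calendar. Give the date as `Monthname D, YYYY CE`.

July 2, 501 CE

The starting date is JDN 1905847; 1905847 − 1618 = 1904229.
JDN 1904229 corresponds to July 2, 501 CE.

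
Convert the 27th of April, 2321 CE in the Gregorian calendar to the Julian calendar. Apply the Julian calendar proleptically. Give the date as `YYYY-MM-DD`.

2321-04-11

For dates in this range the Gregorian date is 16 days ahead of the Julian.
27 April 2321 Gregorian − 16 days → 11 April 2321 Julian.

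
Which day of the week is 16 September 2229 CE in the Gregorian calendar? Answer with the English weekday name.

Since JDN mod 7 = 2 (0 = Monday), the day is Wednesday.

Wednesday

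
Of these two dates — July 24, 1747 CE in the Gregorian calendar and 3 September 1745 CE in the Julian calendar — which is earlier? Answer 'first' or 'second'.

second

Converting both to JDN: 2359343 vs 2358665; the smaller is the second.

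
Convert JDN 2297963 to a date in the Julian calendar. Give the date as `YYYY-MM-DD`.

The proleptic Gregorian equivalent of JDN 2297963 is 5 July 1579.
In the Julian calendar that day is 1579-06-25.

1579-06-25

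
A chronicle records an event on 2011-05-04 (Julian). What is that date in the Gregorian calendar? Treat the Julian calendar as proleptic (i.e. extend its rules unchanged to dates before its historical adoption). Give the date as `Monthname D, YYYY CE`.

May 17, 2011 CE

The Julian–Gregorian offset here is 13 days (Julian trailing).
4 May 2011 Julian + 13 days → 17 May 2011 Gregorian.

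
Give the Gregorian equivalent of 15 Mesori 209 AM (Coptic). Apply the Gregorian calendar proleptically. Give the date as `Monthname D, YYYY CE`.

August 9, 493 CE

Julian Day Number of the source date = 1901346.
Converting JDN 1901346 to the Gregorian calendar gives 9 August 493 CE.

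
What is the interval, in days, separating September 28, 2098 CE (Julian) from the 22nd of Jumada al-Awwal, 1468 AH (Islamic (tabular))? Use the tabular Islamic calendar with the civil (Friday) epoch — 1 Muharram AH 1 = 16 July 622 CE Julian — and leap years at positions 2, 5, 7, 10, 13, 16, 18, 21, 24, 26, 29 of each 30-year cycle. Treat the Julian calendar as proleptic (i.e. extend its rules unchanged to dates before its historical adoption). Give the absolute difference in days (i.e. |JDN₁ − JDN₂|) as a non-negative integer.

JDN of the first date = 2487623.
JDN of the second date = 2468435.
|2468435 − 2487623| = 19188.

19188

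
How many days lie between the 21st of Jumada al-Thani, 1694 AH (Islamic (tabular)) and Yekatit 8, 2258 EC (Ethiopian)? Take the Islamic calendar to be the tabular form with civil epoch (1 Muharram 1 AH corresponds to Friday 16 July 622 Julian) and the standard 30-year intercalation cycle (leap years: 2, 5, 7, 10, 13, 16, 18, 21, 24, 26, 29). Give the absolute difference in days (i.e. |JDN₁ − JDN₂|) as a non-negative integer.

196

JDN of the first date = 2548551.
JDN of the second date = 2548747.
|2548747 − 2548551| = 196.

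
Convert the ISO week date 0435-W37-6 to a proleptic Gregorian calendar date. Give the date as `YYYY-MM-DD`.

ISO week 1 of 435 is the week containing the first Thursday of 435.
Week 37, day 6 (Saturday) lands on 0435-09-15.

0435-09-15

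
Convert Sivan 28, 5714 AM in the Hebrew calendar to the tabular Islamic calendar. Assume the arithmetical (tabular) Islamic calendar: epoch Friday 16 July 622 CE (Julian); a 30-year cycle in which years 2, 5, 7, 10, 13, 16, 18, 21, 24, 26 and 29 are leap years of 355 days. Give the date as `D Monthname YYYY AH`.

27 Shawwal 1373 AH

Julian Day Number of the source date = 2434923.
Converting JDN 2434923 to the tabular Islamic calendar gives 27 Shawwal 1373 AH.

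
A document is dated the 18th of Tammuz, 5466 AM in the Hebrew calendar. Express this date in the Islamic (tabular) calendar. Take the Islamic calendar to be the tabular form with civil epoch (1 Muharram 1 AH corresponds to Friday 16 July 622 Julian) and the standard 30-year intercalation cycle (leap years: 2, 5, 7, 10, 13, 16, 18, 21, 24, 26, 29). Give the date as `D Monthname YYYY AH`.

Julian Day Number of the source date = 2344344.
Converting JDN 2344344 to the tabular Islamic calendar gives 18 Rabi' al-Awwal 1118 AH.

18 Rabi' al-Awwal 1118 AH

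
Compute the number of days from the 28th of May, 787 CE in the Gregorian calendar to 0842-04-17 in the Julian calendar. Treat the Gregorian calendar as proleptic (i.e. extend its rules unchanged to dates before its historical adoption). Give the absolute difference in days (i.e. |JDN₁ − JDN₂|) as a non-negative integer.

20052

JDN of the first date = 2008653.
JDN of the second date = 2028705.
|2028705 − 2008653| = 20052.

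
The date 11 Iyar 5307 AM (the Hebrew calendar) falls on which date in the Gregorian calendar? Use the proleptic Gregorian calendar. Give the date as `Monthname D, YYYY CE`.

Julian Day Number of the source date = 2286220.
Converting JDN 2286220 to the Gregorian calendar gives 11 May 1547 CE.

May 11, 1547 CE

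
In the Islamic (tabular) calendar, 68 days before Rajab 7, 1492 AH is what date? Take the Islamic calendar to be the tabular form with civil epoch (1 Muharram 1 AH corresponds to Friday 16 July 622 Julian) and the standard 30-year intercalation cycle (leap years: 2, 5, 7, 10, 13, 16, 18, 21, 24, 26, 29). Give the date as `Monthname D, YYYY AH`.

JDN of Rajab 7, 1492 AH = 2476984.
2476984 − 68 = 2476916.
JDN 2476916 in the tabular Islamic calendar is Rabi' al-Thani 27, 1492 AH.

Rabi' al-Thani 27, 1492 AH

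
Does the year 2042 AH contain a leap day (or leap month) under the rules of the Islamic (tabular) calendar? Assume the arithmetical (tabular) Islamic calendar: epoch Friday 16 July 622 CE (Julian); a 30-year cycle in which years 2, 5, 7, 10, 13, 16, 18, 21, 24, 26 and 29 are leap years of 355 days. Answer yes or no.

Year 2042 AH is year 2 of its 30-year cycle; leap positions are 2, 5, 7, 10, 13, 16, 18, 21, 24, 26, 29, so it is a leap year (355 days).

yes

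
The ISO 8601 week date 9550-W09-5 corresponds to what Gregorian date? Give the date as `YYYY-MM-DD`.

ISO week 1 of 9550 is the week containing the first Thursday of 9550.
Week 9, day 5 (Friday) lands on 9550-03-03.

9550-03-03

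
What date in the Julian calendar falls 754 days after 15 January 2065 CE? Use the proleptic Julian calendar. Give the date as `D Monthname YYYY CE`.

JDN of 15 January 2065 CE = 2475314.
2475314 + 754 = 2476068.
JDN 2476068 in the Julian calendar is 8 February 2067 CE.

8 February 2067 CE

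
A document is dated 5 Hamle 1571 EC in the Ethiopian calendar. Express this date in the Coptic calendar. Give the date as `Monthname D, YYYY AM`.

Epip 5, 1295 AM

The source date corresponds to 9 July 1579 in the proleptic Gregorian calendar (JDN 2297967).
That day falls on 5 Epip 1295 AM in the Coptic calendar.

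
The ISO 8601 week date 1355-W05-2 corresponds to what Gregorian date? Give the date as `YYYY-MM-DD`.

1355-01-28

ISO week 1 of 1355 is the week containing the first Thursday of 1355.
Week 5, day 2 (Tuesday) lands on 1355-01-28.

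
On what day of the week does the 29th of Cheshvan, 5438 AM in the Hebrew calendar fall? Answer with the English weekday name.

Wednesday

Equivalently 24 November 1677 Gregorian, JDN 2333900.
2333900 ≡ 2 (mod 7); counting from Monday = 0 gives Wednesday.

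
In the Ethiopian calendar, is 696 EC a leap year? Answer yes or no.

no

696 mod 4 = 0; in the Ethiopian calendar a year is leap when year mod 4 = 3, so it is a common year.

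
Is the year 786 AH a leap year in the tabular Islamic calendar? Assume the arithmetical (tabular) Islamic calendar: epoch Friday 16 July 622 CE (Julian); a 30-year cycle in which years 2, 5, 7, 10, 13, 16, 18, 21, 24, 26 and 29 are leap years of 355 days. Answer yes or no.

Year 786 AH is year 6 of its 30-year cycle; leap positions are 2, 5, 7, 10, 13, 16, 18, 21, 24, 26, 29, so it is a common year (354 days).

no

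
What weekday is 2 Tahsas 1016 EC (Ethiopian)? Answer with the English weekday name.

This is JDN 2095041 (5 December 1023 Gregorian).
JDN 2095041 mod 7 = 4, and JDN 0 was a Monday, so this is a Friday.

Friday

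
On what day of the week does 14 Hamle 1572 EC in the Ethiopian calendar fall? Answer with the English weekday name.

In the proleptic Gregorian calendar this is 18 July 1580 (JDN 2298342).
2298342 ≡ 4 (mod 7); counting from Monday = 0 gives Friday.

Friday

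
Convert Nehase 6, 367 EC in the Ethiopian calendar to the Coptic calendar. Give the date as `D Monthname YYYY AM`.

6 Mesori 91 AM

Julian Day Number of the source date = 1858237.
Converting JDN 1858237 to the Coptic calendar gives 6 Mesori 91 AM.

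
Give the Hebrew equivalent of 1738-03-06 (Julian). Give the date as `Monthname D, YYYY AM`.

The source date corresponds to 17 March 1738 in the Gregorian calendar (JDN 2355927).
That day falls on 25 Adar 5498 AM in the Hebrew calendar.

Adar 25, 5498 AM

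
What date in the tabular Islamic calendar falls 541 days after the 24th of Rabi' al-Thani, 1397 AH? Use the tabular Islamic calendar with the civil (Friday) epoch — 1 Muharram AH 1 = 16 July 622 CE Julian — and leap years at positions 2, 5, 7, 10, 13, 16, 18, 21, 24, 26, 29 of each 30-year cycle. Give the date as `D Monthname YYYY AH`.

5 Dhu al-Qa'dah 1398 AH

JDN of the 24th of Rabi' al-Thani, 1397 AH = 2443248.
2443248 + 541 = 2443789.
JDN 2443789 in the tabular Islamic calendar is 5 Dhu al-Qa'dah 1398 AH.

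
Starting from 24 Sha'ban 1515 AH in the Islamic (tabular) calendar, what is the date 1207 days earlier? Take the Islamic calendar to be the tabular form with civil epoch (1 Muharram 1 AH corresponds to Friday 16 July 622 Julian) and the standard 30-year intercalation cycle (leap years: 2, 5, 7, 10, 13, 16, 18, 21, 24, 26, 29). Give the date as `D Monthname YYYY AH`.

The starting date is JDN 2485181; 2485181 − 1207 = 2483974.
JDN 2483974 corresponds to 28 Rabi' al-Awwal 1512 AH.

28 Rabi' al-Awwal 1512 AH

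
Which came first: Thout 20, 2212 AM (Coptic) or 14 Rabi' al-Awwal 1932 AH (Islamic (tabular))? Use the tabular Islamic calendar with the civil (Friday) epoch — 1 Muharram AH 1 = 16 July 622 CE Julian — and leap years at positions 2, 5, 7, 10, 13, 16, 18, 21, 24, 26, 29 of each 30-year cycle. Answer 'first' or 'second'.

first

First date → JDN 2632617; second date → JDN 2632794.
JDN 2632617 < JDN 2632794, so the first date is earlier.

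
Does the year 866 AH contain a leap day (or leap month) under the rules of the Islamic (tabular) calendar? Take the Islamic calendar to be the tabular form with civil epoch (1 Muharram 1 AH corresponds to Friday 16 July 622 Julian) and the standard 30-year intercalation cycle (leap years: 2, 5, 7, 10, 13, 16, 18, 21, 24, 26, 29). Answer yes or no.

Year 866 AH is year 26 of its 30-year cycle; leap positions are 2, 5, 7, 10, 13, 16, 18, 21, 24, 26, 29, so it is a leap year (355 days).

yes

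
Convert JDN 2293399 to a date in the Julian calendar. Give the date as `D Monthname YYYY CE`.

The proleptic Gregorian equivalent of JDN 2293399 is 5 January 1567.
In the Julian calendar that day is 26 December 1566 CE.

26 December 1566 CE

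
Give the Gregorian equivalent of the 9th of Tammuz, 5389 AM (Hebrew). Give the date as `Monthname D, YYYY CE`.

Both dates share Julian Day Number 2316221; in the Gregorian calendar that is 30 June 1629 CE.

June 30, 1629 CE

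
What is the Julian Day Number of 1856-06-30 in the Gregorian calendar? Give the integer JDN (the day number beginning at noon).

2399131

JDN 2400001 is 17 November 1858 CE (Gregorian), MJD 0; the target day is −870 days from there, so JDN = 2399131.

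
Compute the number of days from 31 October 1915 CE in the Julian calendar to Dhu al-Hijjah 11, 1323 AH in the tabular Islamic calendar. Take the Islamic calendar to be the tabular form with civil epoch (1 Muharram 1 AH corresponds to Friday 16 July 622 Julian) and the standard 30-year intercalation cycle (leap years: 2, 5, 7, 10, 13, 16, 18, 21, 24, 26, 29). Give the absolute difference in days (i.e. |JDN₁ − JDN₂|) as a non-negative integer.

3567

JDN of the first date = 2420815.
JDN of the second date = 2417248.
|2417248 − 2420815| = 3567.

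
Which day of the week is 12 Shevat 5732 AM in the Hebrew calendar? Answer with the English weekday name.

Friday

Equivalently 28 January 1972 Gregorian, JDN 2441345.
Since JDN mod 7 = 4 (0 = Monday), the day is Friday.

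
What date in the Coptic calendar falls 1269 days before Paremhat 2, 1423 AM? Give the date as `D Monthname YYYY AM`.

The starting date is JDN 2344596; 2344596 − 1269 = 2343327.
JDN 2343327 corresponds to 8 Thout 1420 AM.

8 Thout 1420 AM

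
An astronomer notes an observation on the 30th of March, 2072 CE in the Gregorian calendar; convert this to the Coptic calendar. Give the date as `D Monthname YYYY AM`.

21 Paremhat 1788 AM

Julian Day Number of the source date = 2477932.
Converting JDN 2477932 to the Coptic calendar gives 21 Paremhat 1788 AM.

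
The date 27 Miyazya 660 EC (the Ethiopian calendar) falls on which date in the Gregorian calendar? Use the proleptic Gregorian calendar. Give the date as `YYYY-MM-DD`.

Julian Day Number of the source date = 1965157.
Converting JDN 1965157 to the Gregorian calendar gives 25 April 668 CE.

0668-04-25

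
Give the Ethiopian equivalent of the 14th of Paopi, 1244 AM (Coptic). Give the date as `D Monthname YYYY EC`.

14 Tikimt 1520 EC

The source date corresponds to 22 October 1527 in the proleptic Gregorian calendar (JDN 2279079).
That day falls on 14 Tikimt 1520 EC in the Ethiopian calendar.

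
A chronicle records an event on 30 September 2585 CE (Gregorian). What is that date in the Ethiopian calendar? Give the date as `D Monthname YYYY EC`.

Julian Day Number of the source date = 2665485.
Converting JDN 2665485 to the Ethiopian calendar gives 16 Meskerem 2578 EC.

16 Meskerem 2578 EC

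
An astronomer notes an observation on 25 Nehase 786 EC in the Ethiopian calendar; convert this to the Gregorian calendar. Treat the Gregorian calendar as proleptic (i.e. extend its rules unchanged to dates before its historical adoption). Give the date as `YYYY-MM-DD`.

0794-08-22

Julian Day Number of the source date = 2011296.
Converting JDN 2011296 to the Gregorian calendar gives 22 August 794 CE.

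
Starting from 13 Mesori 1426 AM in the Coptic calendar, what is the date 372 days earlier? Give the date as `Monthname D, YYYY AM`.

Mesori 6, 1425 AM

Counting 372 days back from JDN 2345853 reaches JDN 2345481, which is Mesori 6, 1425 AM.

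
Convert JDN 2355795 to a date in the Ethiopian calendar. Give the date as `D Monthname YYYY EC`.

The Gregorian equivalent of JDN 2355795 is 5 November 1737.
In the Ethiopian calendar that day is 28 Tikimt 1730 EC.

28 Tikimt 1730 EC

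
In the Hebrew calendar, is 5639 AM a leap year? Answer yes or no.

no

Hebrew year 5639 is year 15 of its 19-year Metonic cycle; leap years are at positions 3, 6, 8, 11, 14, 17, 19, so it is a common year (12 months).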